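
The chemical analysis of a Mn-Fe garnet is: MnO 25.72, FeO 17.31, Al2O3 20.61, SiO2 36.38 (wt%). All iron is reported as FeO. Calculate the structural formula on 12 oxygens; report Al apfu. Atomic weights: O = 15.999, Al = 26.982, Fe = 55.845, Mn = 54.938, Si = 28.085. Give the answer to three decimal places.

2.004 Al apfu

MnO: 25.72/70.937 = 0.36258 mol → 0.36258 mol Mn, 0.36258 mol O.
FeO: 17.31/71.844 = 0.24094 mol → 0.24094 mol Fe, 0.24094 mol O.
Al2O3: 20.61/101.961 = 0.20214 mol → 0.40428 mol Al, 0.60642 mol O.
SiO2: 36.38/60.083 = 0.60550 mol → 0.60550 mol Si, 1.21100 mol O.
Total oxygen = 2.42094 mol. Normalization factor = 12/2.42094 = 4.95675.
Al per 12 O = 0.40428 × 4.95675 = 2.004.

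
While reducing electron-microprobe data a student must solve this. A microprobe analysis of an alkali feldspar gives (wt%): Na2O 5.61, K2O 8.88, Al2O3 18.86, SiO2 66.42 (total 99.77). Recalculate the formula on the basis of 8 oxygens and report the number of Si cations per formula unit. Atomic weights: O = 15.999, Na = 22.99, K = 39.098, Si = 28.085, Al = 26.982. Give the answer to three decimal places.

2.997 Si apfu

Na2O (M=61.979): mol = 0.09051; Na = 0.18102, O = 0.09051.
K2O (M=94.195): mol = 0.09427; K = 0.18854, O = 0.09427.
Al2O3 (M=101.961): mol = 0.18497; Al = 0.36994, O = 0.55491.
SiO2 (M=60.083): mol = 1.10547; Si = 1.10547, O = 2.21094.
ΣO = 2.95063; factor = 8/ΣO = 2.71129.
Si apfu = 1.10547 × 2.71129 = 2.997.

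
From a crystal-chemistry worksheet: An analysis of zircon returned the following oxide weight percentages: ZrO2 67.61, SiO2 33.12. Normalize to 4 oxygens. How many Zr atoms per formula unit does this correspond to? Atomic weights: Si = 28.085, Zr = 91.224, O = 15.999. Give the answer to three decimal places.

ZrO2 (M=123.222): mol = 0.54868; Zr = 0.54868, O = 1.09736.
SiO2 (M=60.083): mol = 0.55124; Si = 0.55124, O = 1.10248.
ΣO = 2.19984; factor = 4/ΣO = 1.81831.
Zr apfu = 0.54868 × 1.81831 = 0.998.

0.998 Zr apfu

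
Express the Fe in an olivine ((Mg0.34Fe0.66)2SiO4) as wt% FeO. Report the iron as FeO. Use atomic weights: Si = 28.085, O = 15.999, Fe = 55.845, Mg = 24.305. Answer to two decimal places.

M((Mg0.34Fe0.66)2SiO4) = 182.324 g/mol; M(FeO) = 71.844 g/mol.
Moles FeO per formula unit = 1.32 Fe ÷ 1 = 1.3200.
FeO fraction = (1.3200 × 71.844) / 182.324 = 94.834/182.324 = 0.5201.

52.01 wt%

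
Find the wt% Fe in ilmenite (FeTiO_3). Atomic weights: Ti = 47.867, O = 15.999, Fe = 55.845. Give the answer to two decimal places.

36.81 mass %

Molar mass of FeTiO_3: 1×55.845 + 1×47.867 + 3×15.999 = 151.709 g/mol.
Mass of Fe per formula unit: 1 × 55.845 = 55.845 g.
Weight fraction Fe = 55.845 / 151.709 = 0.3681.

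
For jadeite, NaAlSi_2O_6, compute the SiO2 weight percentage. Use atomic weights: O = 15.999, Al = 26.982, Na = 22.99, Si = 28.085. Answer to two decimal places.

59.45 wt%

M(NaAlSi_2O_6) = 202.136 g/mol; M(SiO2) = 60.083 g/mol.
Moles SiO2 per formula unit = 2 Si ÷ 1 = 2.0000.
SiO2 fraction = (2.0000 × 60.083) / 202.136 = 120.166/202.136 = 0.5945.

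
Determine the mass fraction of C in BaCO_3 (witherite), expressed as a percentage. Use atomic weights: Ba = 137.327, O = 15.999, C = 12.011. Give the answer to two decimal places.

Molar mass of BaCO_3: 1·137.327 + 1·12.011 + 3·15.999 = 197.335 g/mol.
Mass of C per formula unit: 1 × 12.011 = 12.011 g.
Weight fraction C = 12.011 / 197.335 = 0.0609.

6.09 weight percent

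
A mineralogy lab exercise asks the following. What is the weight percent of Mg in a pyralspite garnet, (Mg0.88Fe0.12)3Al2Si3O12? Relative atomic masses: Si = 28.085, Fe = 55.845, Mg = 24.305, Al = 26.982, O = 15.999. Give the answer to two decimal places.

Formula mass = 2.64·24.305 + 0.36·55.845 + 2·26.982 + 3·28.085 + 12·15.999 = 414.476 g/mol, of which 64.165 g is Mg.
So Mg makes up 64.165/414.476 = 0.1548 of the mass, i.e. 15.48%.

15.48 weight percent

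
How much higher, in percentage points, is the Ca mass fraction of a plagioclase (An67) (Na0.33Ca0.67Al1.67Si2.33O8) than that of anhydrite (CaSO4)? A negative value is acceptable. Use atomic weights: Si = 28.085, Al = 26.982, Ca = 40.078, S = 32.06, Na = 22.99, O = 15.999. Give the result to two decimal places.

First mineral: 26.852 g Ca in 272.929 g formula = 9.84 wt% Ca.
Second mineral: 40.078 g Ca in 136.134 g formula = 29.44 wt% Ca.
9.84% − 29.44% gives a difference of -19.60 percentage points.

-19.60 percentage points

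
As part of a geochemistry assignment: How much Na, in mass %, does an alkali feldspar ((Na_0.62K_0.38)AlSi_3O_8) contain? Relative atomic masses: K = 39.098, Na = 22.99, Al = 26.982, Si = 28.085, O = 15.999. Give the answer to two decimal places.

Molar mass of (Na_0.62K_0.38)AlSi_3O_8: 0.62·22.99 + 0.38·39.098 + 1·26.982 + 3·28.085 + 8·15.999 = 268.340 g/mol.
Mass of Na per formula unit: 0.62 × 22.99 = 14.254 g.
Weight fraction Na = 14.254 / 268.340 = 0.0531.

5.31 mass %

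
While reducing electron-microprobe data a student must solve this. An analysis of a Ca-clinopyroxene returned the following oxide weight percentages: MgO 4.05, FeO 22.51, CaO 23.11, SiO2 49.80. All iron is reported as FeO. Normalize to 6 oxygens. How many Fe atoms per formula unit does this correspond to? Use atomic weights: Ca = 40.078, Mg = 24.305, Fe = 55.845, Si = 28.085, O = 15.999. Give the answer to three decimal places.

0.757 Fe apfu

MgO (M=40.304): mol = 0.10049; Mg = 0.10049, O = 0.10049.
FeO (M=71.844): mol = 0.31332; Fe = 0.31332, O = 0.31332.
CaO (M=56.077): mol = 0.41211; Ca = 0.41211, O = 0.41211.
SiO2 (M=60.083): mol = 0.82885; Si = 0.82885, O = 1.65770.
ΣO = 2.48362; factor = 6/ΣO = 2.41583.
Fe apfu = 0.31332 × 2.41583 = 0.757.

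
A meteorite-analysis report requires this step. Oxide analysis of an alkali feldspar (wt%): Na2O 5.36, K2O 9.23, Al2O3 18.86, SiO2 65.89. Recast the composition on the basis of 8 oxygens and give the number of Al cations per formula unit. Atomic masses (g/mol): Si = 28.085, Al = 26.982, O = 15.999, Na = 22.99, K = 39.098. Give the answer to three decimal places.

1.009 Al apfu

Na2O (M=61.979): mol = 0.08648; Na = 0.17296, O = 0.08648.
K2O (M=94.195): mol = 0.09799; K = 0.19598, O = 0.09799.
Al2O3 (M=101.961): mol = 0.18497; Al = 0.36994, O = 0.55491.
SiO2 (M=60.083): mol = 1.09665; Si = 1.09665, O = 2.19330.
ΣO = 2.93268; factor = 8/ΣO = 2.72788.
Al apfu = 0.36994 × 2.72788 = 1.009.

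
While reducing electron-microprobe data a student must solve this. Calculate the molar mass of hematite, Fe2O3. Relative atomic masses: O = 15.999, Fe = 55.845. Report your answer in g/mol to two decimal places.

159.69 g/mol

M = 2·55.845 + 3·15.999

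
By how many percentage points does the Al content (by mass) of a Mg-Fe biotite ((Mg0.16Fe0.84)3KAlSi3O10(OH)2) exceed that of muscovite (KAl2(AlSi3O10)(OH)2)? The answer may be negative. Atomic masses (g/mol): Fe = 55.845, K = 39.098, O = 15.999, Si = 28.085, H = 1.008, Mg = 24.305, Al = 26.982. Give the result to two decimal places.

-14.89 percentage points

M((Mg0.16Fe0.84)3KAlSi3O10(OH)2) = 496.735 g/mol, so wt% Al = 26.982/496.735 × 100 = 5.43%.
M(KAl2(AlSi3O10)(OH)2) = 398.303 g/mol, so wt% Al = 80.946/398.303 × 100 = 20.32%.
5.43 − 20.32 = -14.89 pp.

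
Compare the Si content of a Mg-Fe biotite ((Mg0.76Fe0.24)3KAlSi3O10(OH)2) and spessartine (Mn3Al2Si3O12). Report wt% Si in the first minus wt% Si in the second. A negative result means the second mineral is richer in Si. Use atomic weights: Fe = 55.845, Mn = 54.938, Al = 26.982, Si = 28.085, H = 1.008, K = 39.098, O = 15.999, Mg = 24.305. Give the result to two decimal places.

2.13 percentage points

Si in (Mg0.76Fe0.24)3KAlSi3O10(OH)2: molar mass 439.963 g/mol; 3×28.085 = 84.255 g → 19.15 wt%.
Si in Mn3Al2Si3O12: molar mass 495.021 g/mol; 3×28.085 = 84.255 g → 17.02 wt%.
Difference = 19.15 − 17.02 = 2.13 percentage points.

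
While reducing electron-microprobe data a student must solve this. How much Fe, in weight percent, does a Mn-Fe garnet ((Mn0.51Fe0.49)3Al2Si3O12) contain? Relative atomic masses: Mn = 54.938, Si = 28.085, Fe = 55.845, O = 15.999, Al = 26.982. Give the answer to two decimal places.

16.54 weight percent

M((Mn0.51Fe0.49)3Al2Si3O12) = 496.354 g/mol.
Fe contributes 1.47 × 55.845 = 82.092 g per mole.
82.092/496.354 = 0.1654 → 16.54%.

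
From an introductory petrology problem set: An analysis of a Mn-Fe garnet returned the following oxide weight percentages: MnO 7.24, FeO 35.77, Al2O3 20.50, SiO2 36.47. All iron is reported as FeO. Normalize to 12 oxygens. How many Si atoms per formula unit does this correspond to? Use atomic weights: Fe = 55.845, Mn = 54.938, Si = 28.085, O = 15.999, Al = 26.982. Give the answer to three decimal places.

3.013 Si apfu

7.24 wt% MnO ÷ 70.937 g/mol = 0.10206 mol, giving 0.10206 Mn and 0.10206 O.
35.77 wt% FeO ÷ 71.844 g/mol = 0.49788 mol, giving 0.49788 Fe and 0.49788 O.
20.50 wt% Al2O3 ÷ 101.961 g/mol = 0.20106 mol, giving 0.40212 Al and 0.60318 O.
36.47 wt% SiO2 ÷ 60.083 g/mol = 0.60699 mol, giving 0.60699 Si and 1.21398 O.
Oxygen sums to 2.41710; scaling by 12/2.41710 = 4.96463 puts the formula on 12 O.
Si: 0.60699 × 4.96463 = 3.013 atoms per formula unit.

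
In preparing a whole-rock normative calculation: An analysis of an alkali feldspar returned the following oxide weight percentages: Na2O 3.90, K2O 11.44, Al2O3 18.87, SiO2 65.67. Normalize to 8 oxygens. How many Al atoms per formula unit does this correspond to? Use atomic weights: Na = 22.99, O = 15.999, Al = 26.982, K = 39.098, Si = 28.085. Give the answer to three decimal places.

1.012 Al apfu

Na2O: 3.90/61.979 = 0.06292 mol → 0.12584 mol Na, 0.06292 mol O.
K2O: 11.44/94.195 = 0.12145 mol → 0.24290 mol K, 0.12145 mol O.
Al2O3: 18.87/101.961 = 0.18507 mol → 0.37014 mol Al, 0.55521 mol O.
SiO2: 65.67/60.083 = 1.09299 mol → 1.09299 mol Si, 2.18598 mol O.
Total oxygen = 2.92556 mol. Normalization factor = 8/2.92556 = 2.73452.
Al per 8 O = 0.37014 × 2.73452 = 1.012.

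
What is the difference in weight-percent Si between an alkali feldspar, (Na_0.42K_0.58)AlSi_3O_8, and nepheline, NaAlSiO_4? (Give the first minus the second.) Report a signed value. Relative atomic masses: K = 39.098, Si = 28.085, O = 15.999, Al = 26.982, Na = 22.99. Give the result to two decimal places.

11.26 percentage points

Si in (Na_0.42K_0.58)AlSi_3O_8: molar mass 271.562 g/mol; 3×28.085 = 84.255 g → 31.03 wt%.
Si in NaAlSiO_4: molar mass 142.053 g/mol; 1×28.085 = 28.085 g → 19.77 wt%.
Difference = 31.03 − 19.77 = 11.26 percentage points.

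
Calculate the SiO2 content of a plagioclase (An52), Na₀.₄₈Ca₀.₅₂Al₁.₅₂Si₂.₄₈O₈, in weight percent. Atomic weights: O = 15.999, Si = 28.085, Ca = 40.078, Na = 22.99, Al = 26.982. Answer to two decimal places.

Formula mass = 270.531 g/mol.
2.48 Si → 2.4800 mol SiO2 per formula unit; M(SiO2) = 60.083, so SiO2 mass = 149.006 g.
149.006/270.531 × 100 = 55.08 wt%.

55.08 wt%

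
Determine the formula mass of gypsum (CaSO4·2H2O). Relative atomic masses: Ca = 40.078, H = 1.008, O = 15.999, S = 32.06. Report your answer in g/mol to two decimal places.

172.16 g/mol

The formula mass is the sum 1(40.078) + 1(32.06) + 6(15.999) + 4(1.008).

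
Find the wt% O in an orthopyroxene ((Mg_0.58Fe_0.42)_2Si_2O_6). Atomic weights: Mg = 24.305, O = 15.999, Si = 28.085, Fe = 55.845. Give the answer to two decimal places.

42.24 mass %

Formula mass = 1.16*24.305 + 0.84*55.845 + 2*28.085 + 6*15.999 = 227.268 g/mol, of which 95.994 g is O.
So O makes up 95.994/227.268 = 0.4224 of the mass, i.e. 42.24%.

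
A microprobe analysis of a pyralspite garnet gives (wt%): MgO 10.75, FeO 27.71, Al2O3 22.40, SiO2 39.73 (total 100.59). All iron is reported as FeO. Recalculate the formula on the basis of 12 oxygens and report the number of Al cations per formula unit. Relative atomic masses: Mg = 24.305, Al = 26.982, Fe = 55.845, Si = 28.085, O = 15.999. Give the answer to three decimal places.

2.002 Al apfu

MgO (M=40.304): mol = 0.26672; Mg = 0.26672, O = 0.26672.
FeO (M=71.844): mol = 0.38570; Fe = 0.38570, O = 0.38570.
Al2O3 (M=101.961): mol = 0.21969; Al = 0.43938, O = 0.65907.
SiO2 (M=60.083): mol = 0.66125; Si = 0.66125, O = 1.32250.
ΣO = 2.63399; factor = 12/ΣO = 4.55583.
Al apfu = 0.43938 × 4.55583 = 2.002.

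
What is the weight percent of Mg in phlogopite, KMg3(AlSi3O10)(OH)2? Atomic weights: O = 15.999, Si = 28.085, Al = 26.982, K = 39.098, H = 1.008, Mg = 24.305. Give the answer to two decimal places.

17.47 wt%

Formula mass = 1*39.098 + 3*24.305 + 1*26.982 + 3*28.085 + 12*15.999 + 2*1.008 = 417.254 g/mol, of which 72.915 g is Mg.
So Mg makes up 72.915/417.254 = 0.1747 of the mass, i.e. 17.47%.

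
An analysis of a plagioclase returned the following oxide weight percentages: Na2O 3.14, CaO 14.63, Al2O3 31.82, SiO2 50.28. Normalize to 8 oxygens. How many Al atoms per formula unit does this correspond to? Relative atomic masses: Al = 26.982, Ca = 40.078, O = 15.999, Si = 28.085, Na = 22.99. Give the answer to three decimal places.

1.709 Al apfu

3.14 wt% Na2O ÷ 61.979 g/mol = 0.05066 mol, giving 0.10132 Na and 0.05066 O.
14.63 wt% CaO ÷ 56.077 g/mol = 0.26089 mol, giving 0.26089 Ca and 0.26089 O.
31.82 wt% Al2O3 ÷ 101.961 g/mol = 0.31208 mol, giving 0.62416 Al and 0.93624 O.
50.28 wt% SiO2 ÷ 60.083 g/mol = 0.83684 mol, giving 0.83684 Si and 1.67368 O.
Oxygen sums to 2.92147; scaling by 8/2.92147 = 2.73835 puts the formula on 8 O.
Al: 0.62416 × 2.73835 = 1.709 atoms per formula unit.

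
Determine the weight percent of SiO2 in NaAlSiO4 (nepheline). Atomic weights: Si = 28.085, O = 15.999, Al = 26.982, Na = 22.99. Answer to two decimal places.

42.30 wt%

M(NaAlSiO4) = 142.053 g/mol; M(SiO2) = 60.083 g/mol.
Moles SiO2 per formula unit = 1 Si ÷ 1 = 1.0000.
SiO2 fraction = (1.0000 × 60.083) / 142.053 = 60.083/142.053 = 0.4230.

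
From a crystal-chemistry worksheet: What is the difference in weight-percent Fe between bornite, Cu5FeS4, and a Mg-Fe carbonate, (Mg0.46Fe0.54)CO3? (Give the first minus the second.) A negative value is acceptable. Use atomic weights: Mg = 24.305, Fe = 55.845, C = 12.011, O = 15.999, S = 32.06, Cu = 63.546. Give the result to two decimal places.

Fe in Cu5FeS4: molar mass 501.815 g/mol; 1×55.845 = 55.845 g → 11.13 wt%.
Fe in (Mg0.46Fe0.54)CO3: molar mass 101.345 g/mol; 0.54×55.845 = 30.156 g → 29.76 wt%.
Difference = 11.13 − 29.76 = -18.63 percentage points.

-18.63 percentage points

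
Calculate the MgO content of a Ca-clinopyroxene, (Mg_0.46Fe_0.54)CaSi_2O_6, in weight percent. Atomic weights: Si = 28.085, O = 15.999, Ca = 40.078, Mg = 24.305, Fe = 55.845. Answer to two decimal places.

Molar mass of (Mg_0.46Fe_0.54)CaSi_2O_6 = 0.46×24.305 + 0.54×55.845 + 1×40.078 + 2×28.085 + 6×15.999 = 233.579 g/mol.
Each formula unit contains 0.46 Mg, equivalent to 0.46/1 = 0.4600 mol MgO.
M(MgO) = 1×24.305 + 1×15.999 = 40.304 g/mol.
Mass of MgO per formula unit = 0.4600 × 40.304 = 18.540 g.
MgO wt% = 18.540 / 233.579 × 100 = 7.94%.

7.94 wt%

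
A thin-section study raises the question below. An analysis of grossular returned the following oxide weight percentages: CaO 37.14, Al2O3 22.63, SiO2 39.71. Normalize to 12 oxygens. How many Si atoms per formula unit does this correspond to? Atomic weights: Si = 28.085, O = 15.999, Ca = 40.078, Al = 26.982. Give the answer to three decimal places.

2.993 Si apfu

37.14 wt% CaO ÷ 56.077 g/mol = 0.66230 mol, giving 0.66230 Ca and 0.66230 O.
22.63 wt% Al2O3 ÷ 101.961 g/mol = 0.22195 mol, giving 0.44390 Al and 0.66585 O.
39.71 wt% SiO2 ÷ 60.083 g/mol = 0.66092 mol, giving 0.66092 Si and 1.32184 O.
Oxygen sums to 2.64999; scaling by 12/2.64999 = 4.52832 puts the formula on 12 O.
Si: 0.66092 × 4.52832 = 2.993 atoms per formula unit.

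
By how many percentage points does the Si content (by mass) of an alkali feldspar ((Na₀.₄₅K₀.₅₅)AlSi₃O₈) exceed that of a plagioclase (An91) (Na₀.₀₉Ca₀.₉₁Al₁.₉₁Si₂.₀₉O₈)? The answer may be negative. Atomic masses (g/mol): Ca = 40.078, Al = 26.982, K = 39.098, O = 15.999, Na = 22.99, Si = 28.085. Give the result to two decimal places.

Si in (Na₀.₄₅K₀.₅₅)AlSi₃O₈: molar mass 271.078 g/mol; 3×28.085 = 84.255 g → 31.08 wt%.
Si in Na₀.₀₉Ca₀.₉₁Al₁.₉₁Si₂.₀₉O₈: molar mass 276.765 g/mol; 2.09×28.085 = 58.698 g → 21.21 wt%.
Difference = 31.08 − 21.21 = 9.87 percentage points.

9.87 percentage points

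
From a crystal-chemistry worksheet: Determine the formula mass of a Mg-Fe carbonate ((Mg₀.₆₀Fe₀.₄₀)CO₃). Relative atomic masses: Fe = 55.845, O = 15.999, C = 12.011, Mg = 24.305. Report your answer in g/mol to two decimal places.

96.93 g/mol

The formula mass is the sum 0.60·24.305 + 0.40·55.845 + 1·12.011 + 3·15.999.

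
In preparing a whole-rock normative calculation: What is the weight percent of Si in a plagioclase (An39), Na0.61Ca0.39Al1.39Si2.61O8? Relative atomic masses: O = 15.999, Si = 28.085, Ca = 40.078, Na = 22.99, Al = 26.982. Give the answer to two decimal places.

27.31 wt%

Molar mass of Na0.61Ca0.39Al1.39Si2.61O8: 0.61·22.99 + 0.39·40.078 + 1.39·26.982 + 2.61·28.085 + 8·15.999 = 268.453 g/mol.
Mass of Si per formula unit: 2.61 × 28.085 = 73.302 g.
Weight fraction Si = 73.302 / 268.453 = 0.2731.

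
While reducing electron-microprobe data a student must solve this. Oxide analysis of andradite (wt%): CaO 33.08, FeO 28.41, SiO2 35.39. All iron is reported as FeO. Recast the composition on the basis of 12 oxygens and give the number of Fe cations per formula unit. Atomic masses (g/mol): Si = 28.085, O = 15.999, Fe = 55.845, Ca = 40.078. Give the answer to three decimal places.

2.193 Fe apfu

CaO (M=56.077): mol = 0.58990; Ca = 0.58990, O = 0.58990.
FeO (M=71.844): mol = 0.39544; Fe = 0.39544, O = 0.39544.
SiO2 (M=60.083): mol = 0.58902; Si = 0.58902, O = 1.17804.
ΣO = 2.16338; factor = 12/ΣO = 5.54688.
Fe apfu = 0.39544 × 5.54688 = 2.193.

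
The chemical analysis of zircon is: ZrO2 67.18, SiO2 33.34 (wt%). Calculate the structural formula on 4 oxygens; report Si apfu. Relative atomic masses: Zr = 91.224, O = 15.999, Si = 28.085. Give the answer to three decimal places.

67.18 wt% ZrO2 ÷ 123.222 g/mol = 0.54519 mol, giving 0.54519 Zr and 1.09038 O.
33.34 wt% SiO2 ÷ 60.083 g/mol = 0.55490 mol, giving 0.55490 Si and 1.10980 O.
Oxygen sums to 2.20018; scaling by 4/2.20018 = 1.81803 puts the formula on 4 O.
Si: 0.55490 × 1.81803 = 1.009 atoms per formula unit.

1.009 Si apfu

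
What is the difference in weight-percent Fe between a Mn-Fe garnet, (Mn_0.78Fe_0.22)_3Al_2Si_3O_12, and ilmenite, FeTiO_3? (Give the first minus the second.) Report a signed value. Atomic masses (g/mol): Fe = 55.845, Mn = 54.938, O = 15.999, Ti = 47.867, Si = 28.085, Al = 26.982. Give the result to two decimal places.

-29.37 percentage points

Fe in (Mn_0.78Fe_0.22)_3Al_2Si_3O_12: molar mass 495.620 g/mol; 0.66×55.845 = 36.858 g → 7.44 wt%.
Fe in FeTiO_3: molar mass 151.709 g/mol; 1×55.845 = 55.845 g → 36.81 wt%.
Difference = 7.44 − 36.81 = -29.37 percentage points.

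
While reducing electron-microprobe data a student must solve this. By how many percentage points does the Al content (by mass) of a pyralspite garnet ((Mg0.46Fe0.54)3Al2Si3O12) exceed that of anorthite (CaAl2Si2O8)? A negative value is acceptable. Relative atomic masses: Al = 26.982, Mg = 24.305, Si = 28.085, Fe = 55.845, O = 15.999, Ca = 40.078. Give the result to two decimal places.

M((Mg0.46Fe0.54)3Al2Si3O12) = 454.217 g/mol, so wt% Al = 53.964/454.217 × 100 = 11.88%.
M(CaAl2Si2O8) = 278.204 g/mol, so wt% Al = 53.964/278.204 × 100 = 19.40%.
11.88 − 19.40 = -7.52 pp.

-7.52 percentage points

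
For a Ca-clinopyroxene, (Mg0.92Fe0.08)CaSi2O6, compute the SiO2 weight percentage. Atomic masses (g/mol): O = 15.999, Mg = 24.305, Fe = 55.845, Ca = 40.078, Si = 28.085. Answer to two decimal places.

54.85 wt%

Formula mass = 219.070 g/mol.
2 Si → 2.0000 mol SiO2 per formula unit; M(SiO2) = 60.083, so SiO2 mass = 120.166 g.
120.166/219.070 × 100 = 54.85 wt%.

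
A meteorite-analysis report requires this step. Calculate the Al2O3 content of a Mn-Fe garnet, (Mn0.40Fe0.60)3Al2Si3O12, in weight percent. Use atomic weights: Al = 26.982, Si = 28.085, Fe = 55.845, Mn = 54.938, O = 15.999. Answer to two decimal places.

M((Mn0.40Fe0.60)3Al2Si3O12) = 496.654 g/mol; M(Al2O3) = 101.961 g/mol.
Moles Al2O3 per formula unit = 2 Al ÷ 2 = 1.0000.
Al2O3 fraction = (1.0000 × 101.961) / 496.654 = 101.961/496.654 = 0.2053.

20.53 wt%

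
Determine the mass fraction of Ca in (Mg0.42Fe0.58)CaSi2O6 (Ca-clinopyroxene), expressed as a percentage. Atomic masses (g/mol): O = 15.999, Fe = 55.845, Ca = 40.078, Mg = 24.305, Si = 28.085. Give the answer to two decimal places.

17.07 mass %

Formula mass = 0.42*24.305 + 0.58*55.845 + 1*40.078 + 2*28.085 + 6*15.999 = 234.840 g/mol, of which 40.078 g is Ca.
So Ca makes up 40.078/234.840 = 0.1707 of the mass, i.e. 17.07%.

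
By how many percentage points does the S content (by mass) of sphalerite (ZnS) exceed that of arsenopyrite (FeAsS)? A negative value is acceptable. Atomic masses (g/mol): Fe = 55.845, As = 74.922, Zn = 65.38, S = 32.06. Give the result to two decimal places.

First mineral: 32.060 g S in 97.440 g formula = 32.90 wt% S.
Second mineral: 32.060 g S in 162.827 g formula = 19.69 wt% S.
32.90% − 19.69% gives a difference of 13.21 percentage points.

13.21 percentage points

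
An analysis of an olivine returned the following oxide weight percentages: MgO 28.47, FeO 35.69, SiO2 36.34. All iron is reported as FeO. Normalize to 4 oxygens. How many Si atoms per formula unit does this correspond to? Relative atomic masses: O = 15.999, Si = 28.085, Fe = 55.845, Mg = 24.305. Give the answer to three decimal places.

1.003 Si apfu

28.47 wt% MgO ÷ 40.304 g/mol = 0.70638 mol, giving 0.70638 Mg and 0.70638 O.
35.69 wt% FeO ÷ 71.844 g/mol = 0.49677 mol, giving 0.49677 Fe and 0.49677 O.
36.34 wt% SiO2 ÷ 60.083 g/mol = 0.60483 mol, giving 0.60483 Si and 1.20966 O.
Oxygen sums to 2.41281; scaling by 4/2.41281 = 1.65782 puts the formula on 4 O.
Si: 0.60483 × 1.65782 = 1.003 atoms per formula unit.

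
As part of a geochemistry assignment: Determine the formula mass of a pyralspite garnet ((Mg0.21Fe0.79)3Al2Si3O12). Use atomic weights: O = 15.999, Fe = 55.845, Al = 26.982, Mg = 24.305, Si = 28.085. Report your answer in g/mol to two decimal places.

M = 0.63(24.305) + 2.37(55.845) + 2(26.982) + 3(28.085) + 12(15.999)

477.87 g/mol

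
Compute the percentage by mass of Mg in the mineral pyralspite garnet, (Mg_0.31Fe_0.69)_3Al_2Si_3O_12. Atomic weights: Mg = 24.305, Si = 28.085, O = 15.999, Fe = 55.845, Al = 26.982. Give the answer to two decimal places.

4.83 wt%

Formula mass = 0.93*24.305 + 2.07*55.845 + 2*26.982 + 3*28.085 + 12*15.999 = 468.410 g/mol, of which 22.604 g is Mg.
So Mg makes up 22.604/468.410 = 0.0483 of the mass, i.e. 4.83%.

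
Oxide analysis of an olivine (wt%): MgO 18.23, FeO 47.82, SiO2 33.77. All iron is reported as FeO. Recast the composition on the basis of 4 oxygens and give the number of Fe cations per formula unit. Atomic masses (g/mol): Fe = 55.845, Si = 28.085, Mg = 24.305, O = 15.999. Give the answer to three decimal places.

MgO (M=40.304): mol = 0.45231; Mg = 0.45231, O = 0.45231.
FeO (M=71.844): mol = 0.66561; Fe = 0.66561, O = 0.66561.
SiO2 (M=60.083): mol = 0.56206; Si = 0.56206, O = 1.12412.
ΣO = 2.24204; factor = 4/ΣO = 1.78409.
Fe apfu = 0.66561 × 1.78409 = 1.188.

1.188 Fe apfu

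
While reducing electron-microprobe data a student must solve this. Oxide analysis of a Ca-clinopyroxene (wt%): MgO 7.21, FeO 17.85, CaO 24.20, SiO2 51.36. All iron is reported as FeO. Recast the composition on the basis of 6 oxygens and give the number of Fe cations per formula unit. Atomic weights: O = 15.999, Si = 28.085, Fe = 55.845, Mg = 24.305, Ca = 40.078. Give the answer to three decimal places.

0.580 Fe apfu

MgO (M=40.304): mol = 0.17889; Mg = 0.17889, O = 0.17889.
FeO (M=71.844): mol = 0.24845; Fe = 0.24845, O = 0.24845.
CaO (M=56.077): mol = 0.43155; Ca = 0.43155, O = 0.43155.
SiO2 (M=60.083): mol = 0.85482; Si = 0.85482, O = 1.70964.
ΣO = 2.56853; factor = 6/ΣO = 2.33597.
Fe apfu = 0.24845 × 2.33597 = 0.580.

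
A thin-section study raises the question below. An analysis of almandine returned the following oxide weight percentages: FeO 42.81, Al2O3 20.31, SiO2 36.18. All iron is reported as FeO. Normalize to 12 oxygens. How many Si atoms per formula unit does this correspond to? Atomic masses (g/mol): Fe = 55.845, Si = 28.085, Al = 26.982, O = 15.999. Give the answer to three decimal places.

42.81 wt% FeO ÷ 71.844 g/mol = 0.59587 mol, giving 0.59587 Fe and 0.59587 O.
20.31 wt% Al2O3 ÷ 101.961 g/mol = 0.19919 mol, giving 0.39838 Al and 0.59757 O.
36.18 wt% SiO2 ÷ 60.083 g/mol = 0.60217 mol, giving 0.60217 Si and 1.20434 O.
Oxygen sums to 2.39778; scaling by 12/2.39778 = 5.00463 puts the formula on 12 O.
Si: 0.60217 × 5.00463 = 3.014 atoms per formula unit.

3.014 Si apfu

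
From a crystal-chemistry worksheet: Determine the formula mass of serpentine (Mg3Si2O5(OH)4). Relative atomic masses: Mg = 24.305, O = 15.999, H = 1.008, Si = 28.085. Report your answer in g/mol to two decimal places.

Mg: 3 × 24.305 = 72.9150
Si: 2 × 28.085 = 56.1700
O: 9 × 15.999 = 143.9910
H: 4 × 1.008 = 4.0320
Summing the contributions gives the formula mass.

277.11 g/mol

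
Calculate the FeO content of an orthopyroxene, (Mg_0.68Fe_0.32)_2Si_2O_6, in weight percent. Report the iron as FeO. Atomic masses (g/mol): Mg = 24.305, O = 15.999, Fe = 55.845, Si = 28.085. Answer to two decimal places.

20.81 wt%

Molar mass of (Mg_0.68Fe_0.32)_2Si_2O_6 = 1.36*24.305 + 0.64*55.845 + 2*28.085 + 6*15.999 = 220.960 g/mol.
Each formula unit contains 0.64 Fe, equivalent to 0.64/1 = 0.6400 mol FeO.
M(FeO) = 1×55.845 + 1×15.999 = 71.844 g/mol.
Mass of FeO per formula unit = 0.6400 × 71.844 = 45.980 g.
FeO wt% = 45.980 / 220.960 × 100 = 20.81%.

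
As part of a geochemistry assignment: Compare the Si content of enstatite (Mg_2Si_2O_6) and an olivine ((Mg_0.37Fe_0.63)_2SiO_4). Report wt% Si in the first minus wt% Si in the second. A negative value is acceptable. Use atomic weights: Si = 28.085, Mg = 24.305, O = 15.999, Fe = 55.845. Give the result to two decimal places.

M(Mg_2Si_2O_6) = 200.774 g/mol, so wt% Si = 56.170/200.774 × 100 = 27.98%.
M((Mg_0.37Fe_0.63)_2SiO_4) = 180.431 g/mol, so wt% Si = 28.085/180.431 × 100 = 15.57%.
27.98 − 15.57 = 12.41 pp.

12.41 percentage points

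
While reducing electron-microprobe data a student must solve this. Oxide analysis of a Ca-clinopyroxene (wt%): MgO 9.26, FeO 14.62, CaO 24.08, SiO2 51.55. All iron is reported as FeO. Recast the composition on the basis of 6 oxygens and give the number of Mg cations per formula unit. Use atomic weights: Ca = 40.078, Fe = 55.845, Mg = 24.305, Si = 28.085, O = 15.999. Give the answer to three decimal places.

MgO: 9.26/40.304 = 0.22975 mol → 0.22975 mol Mg, 0.22975 mol O.
FeO: 14.62/71.844 = 0.20350 mol → 0.20350 mol Fe, 0.20350 mol O.
CaO: 24.08/56.077 = 0.42941 mol → 0.42941 mol Ca, 0.42941 mol O.
SiO2: 51.55/60.083 = 0.85798 mol → 0.85798 mol Si, 1.71596 mol O.
Total oxygen = 2.57862 mol. Normalization factor = 6/2.57862 = 2.32683.
Mg per 6 O = 0.22975 × 2.32683 = 0.535.

0.535 Mg apfu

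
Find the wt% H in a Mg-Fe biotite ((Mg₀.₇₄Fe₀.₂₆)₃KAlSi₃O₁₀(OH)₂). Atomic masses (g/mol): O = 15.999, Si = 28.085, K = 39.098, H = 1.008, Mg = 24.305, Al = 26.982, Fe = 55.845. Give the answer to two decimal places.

0.46 mass %

Formula mass = 2.22·24.305 + 0.78·55.845 + 1·39.098 + 1·26.982 + 3·28.085 + 12·15.999 + 2·1.008 = 441.855 g/mol, of which 2.016 g is H.
So H makes up 2.016/441.855 = 0.0046 of the mass, i.e. 0.46%.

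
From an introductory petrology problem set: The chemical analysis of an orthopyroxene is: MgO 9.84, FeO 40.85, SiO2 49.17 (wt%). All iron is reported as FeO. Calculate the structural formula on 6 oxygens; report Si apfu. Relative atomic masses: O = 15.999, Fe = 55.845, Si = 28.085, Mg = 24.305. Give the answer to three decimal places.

2.005 Si apfu

9.84 wt% MgO ÷ 40.304 g/mol = 0.24414 mol, giving 0.24414 Mg and 0.24414 O.
40.85 wt% FeO ÷ 71.844 g/mol = 0.56859 mol, giving 0.56859 Fe and 0.56859 O.
49.17 wt% SiO2 ÷ 60.083 g/mol = 0.81837 mol, giving 0.81837 Si and 1.63674 O.
Oxygen sums to 2.44947; scaling by 6/2.44947 = 2.44951 puts the formula on 6 O.
Si: 0.81837 × 2.44951 = 2.005 atoms per formula unit.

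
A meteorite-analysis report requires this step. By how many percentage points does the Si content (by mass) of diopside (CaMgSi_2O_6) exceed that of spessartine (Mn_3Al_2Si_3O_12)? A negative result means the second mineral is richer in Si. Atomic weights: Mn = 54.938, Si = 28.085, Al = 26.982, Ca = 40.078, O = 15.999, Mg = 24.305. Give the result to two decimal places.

8.92 percentage points

First mineral: 56.170 g Si in 216.547 g formula = 25.94 wt% Si.
Second mineral: 84.255 g Si in 495.021 g formula = 17.02 wt% Si.
25.94% − 17.02% gives a difference of 8.92 percentage points.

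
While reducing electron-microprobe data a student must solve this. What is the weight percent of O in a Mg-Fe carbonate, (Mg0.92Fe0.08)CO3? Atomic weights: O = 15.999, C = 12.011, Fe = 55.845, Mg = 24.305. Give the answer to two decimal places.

55.27 weight percent

Formula mass = 0.92×24.305 + 0.08×55.845 + 1×12.011 + 3×15.999 = 86.836 g/mol, of which 47.997 g is O.
So O makes up 47.997/86.836 = 0.5527 of the mass, i.e. 55.27%.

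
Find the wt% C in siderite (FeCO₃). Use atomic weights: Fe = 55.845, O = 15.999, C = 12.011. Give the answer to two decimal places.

M(FeCO₃) = 115.853 g/mol.
C contributes 1 × 12.011 = 12.011 g per mole.
12.011/115.853 = 0.1037 → 10.37%.

10.37 weight percent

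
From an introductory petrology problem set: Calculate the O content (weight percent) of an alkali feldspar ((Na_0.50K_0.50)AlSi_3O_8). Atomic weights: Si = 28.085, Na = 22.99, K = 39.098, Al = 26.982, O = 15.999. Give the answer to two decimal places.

Formula mass = 0.50·22.99 + 0.50·39.098 + 1·26.982 + 3·28.085 + 8·15.999 = 270.273 g/mol, of which 127.992 g is O.
So O makes up 127.992/270.273 = 0.4736 of the mass, i.e. 47.36%.

47.36 weight percent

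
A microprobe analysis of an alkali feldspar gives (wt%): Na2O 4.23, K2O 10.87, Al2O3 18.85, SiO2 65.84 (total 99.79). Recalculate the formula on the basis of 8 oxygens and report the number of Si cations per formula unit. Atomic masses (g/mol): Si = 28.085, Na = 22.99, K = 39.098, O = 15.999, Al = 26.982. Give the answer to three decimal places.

4.23 wt% Na2O ÷ 61.979 g/mol = 0.06825 mol, giving 0.13650 Na and 0.06825 O.
10.87 wt% K2O ÷ 94.195 g/mol = 0.11540 mol, giving 0.23080 K and 0.11540 O.
18.85 wt% Al2O3 ÷ 101.961 g/mol = 0.18487 mol, giving 0.36974 Al and 0.55461 O.
65.84 wt% SiO2 ÷ 60.083 g/mol = 1.09582 mol, giving 1.09582 Si and 2.19164 O.
Oxygen sums to 2.92990; scaling by 8/2.92990 = 2.73047 puts the formula on 8 O.
Si: 1.09582 × 2.73047 = 2.992 atoms per formula unit.

2.992 Si apfu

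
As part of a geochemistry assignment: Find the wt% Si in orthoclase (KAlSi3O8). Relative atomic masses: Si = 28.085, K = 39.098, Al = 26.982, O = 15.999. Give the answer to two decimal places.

Formula mass = 1*39.098 + 1*26.982 + 3*28.085 + 8*15.999 = 278.327 g/mol, of which 84.255 g is Si.
So Si makes up 84.255/278.327 = 0.3027 of the mass, i.e. 30.27%.

30.27 mass %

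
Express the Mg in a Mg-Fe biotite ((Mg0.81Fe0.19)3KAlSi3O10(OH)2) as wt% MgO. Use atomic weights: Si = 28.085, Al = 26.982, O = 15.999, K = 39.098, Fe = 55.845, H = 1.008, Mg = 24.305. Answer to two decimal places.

Formula mass = 435.232 g/mol.
2.43 Mg → 2.4300 mol MgO per formula unit; M(MgO) = 40.304, so MgO mass = 97.939 g.
97.939/435.232 × 100 = 22.50 wt%.

22.50 wt%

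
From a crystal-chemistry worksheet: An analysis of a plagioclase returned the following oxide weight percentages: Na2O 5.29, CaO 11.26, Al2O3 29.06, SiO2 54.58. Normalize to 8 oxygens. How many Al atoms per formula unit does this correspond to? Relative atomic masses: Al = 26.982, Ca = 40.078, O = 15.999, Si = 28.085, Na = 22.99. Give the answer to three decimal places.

Na2O (M=61.979): mol = 0.08535; Na = 0.17070, O = 0.08535.
CaO (M=56.077): mol = 0.20080; Ca = 0.20080, O = 0.20080.
Al2O3 (M=101.961): mol = 0.28501; Al = 0.57002, O = 0.85503.
SiO2 (M=60.083): mol = 0.90841; Si = 0.90841, O = 1.81682.
ΣO = 2.95800; factor = 8/ΣO = 2.70453.
Al apfu = 0.57002 × 2.70453 = 1.542.

1.542 Al apfu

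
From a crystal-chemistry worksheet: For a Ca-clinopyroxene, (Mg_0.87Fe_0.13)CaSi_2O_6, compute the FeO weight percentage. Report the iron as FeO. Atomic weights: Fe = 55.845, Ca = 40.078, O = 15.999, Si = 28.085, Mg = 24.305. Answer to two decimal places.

Formula mass = 220.647 g/mol.
0.13 Fe → 0.1300 mol FeO per formula unit; M(FeO) = 71.844, so FeO mass = 9.340 g.
9.340/220.647 × 100 = 4.23 wt%.

4.23 wt%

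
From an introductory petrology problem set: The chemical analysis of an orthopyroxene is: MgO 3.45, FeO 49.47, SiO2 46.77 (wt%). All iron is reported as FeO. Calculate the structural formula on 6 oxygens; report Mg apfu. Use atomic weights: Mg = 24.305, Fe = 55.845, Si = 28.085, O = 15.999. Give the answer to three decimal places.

0.220 Mg apfu

MgO: 3.45/40.304 = 0.08560 mol → 0.08560 mol Mg, 0.08560 mol O.
FeO: 49.47/71.844 = 0.68858 mol → 0.68858 mol Fe, 0.68858 mol O.
SiO2: 46.77/60.083 = 0.77842 mol → 0.77842 mol Si, 1.55684 mol O.
Total oxygen = 2.33102 mol. Normalization factor = 6/2.33102 = 2.57398.
Mg per 6 O = 0.08560 × 2.57398 = 0.220.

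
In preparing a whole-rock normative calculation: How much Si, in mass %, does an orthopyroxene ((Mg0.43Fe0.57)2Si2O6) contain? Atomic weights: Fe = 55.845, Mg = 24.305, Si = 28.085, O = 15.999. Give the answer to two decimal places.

M((Mg0.43Fe0.57)2Si2O6) = 236.730 g/mol.
Si contributes 2 × 28.085 = 56.170 g per mole.
56.170/236.730 = 0.2373 → 23.73%.

23.73 mass %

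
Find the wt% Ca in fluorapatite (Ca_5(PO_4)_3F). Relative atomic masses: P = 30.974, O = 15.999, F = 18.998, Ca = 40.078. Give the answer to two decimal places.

M(Ca_5(PO_4)_3F) = 504.298 g/mol.
Ca contributes 5 × 40.078 = 200.390 g per mole.
200.390/504.298 = 0.3974 → 39.74%.

39.74 weight percent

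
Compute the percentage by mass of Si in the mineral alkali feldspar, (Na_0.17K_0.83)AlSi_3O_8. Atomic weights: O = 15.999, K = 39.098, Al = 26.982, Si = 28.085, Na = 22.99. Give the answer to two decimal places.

Molar mass of (Na_0.17K_0.83)AlSi_3O_8: 0.17*22.99 + 0.83*39.098 + 1*26.982 + 3*28.085 + 8*15.999 = 275.589 g/mol.
Mass of Si per formula unit: 3 × 28.085 = 84.255 g.
Weight fraction Si = 84.255 / 275.589 = 0.3057.

30.57 wt%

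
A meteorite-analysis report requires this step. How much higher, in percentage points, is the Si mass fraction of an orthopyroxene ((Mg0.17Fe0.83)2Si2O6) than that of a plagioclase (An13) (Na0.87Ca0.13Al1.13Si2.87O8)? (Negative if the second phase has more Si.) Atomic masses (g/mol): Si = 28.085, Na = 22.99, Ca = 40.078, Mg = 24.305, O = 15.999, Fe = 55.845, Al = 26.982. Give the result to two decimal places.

-8.31 percentage points

M((Mg0.17Fe0.83)2Si2O6) = 253.130 g/mol, so wt% Si = 56.170/253.130 × 100 = 22.19%.
M(Na0.87Ca0.13Al1.13Si2.87O8) = 264.297 g/mol, so wt% Si = 80.604/264.297 × 100 = 30.50%.
22.19 − 30.50 = -8.31 pp.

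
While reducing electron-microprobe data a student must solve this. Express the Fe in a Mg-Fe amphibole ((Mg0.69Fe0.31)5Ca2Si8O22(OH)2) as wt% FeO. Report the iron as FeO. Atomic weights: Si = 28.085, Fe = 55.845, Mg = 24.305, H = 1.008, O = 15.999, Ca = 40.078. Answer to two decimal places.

M((Mg0.69Fe0.31)5Ca2Si8O22(OH)2) = 861.240 g/mol; M(FeO) = 71.844 g/mol.
Moles FeO per formula unit = 1.55 Fe ÷ 1 = 1.5500.
FeO fraction = (1.5500 × 71.844) / 861.240 = 111.358/861.240 = 0.1293.

12.93 wt%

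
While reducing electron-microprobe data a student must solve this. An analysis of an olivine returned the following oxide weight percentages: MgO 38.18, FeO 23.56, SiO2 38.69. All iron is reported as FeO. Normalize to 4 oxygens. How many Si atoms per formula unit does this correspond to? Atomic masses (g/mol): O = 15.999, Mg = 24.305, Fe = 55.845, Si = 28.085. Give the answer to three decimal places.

1.005 Si apfu

38.18 wt% MgO ÷ 40.304 g/mol = 0.94730 mol, giving 0.94730 Mg and 0.94730 O.
23.56 wt% FeO ÷ 71.844 g/mol = 0.32793 mol, giving 0.32793 Fe and 0.32793 O.
38.69 wt% SiO2 ÷ 60.083 g/mol = 0.64394 mol, giving 0.64394 Si and 1.28788 O.
Oxygen sums to 2.56311; scaling by 4/2.56311 = 1.56060 puts the formula on 4 O.
Si: 0.64394 × 1.56060 = 1.005 atoms per formula unit.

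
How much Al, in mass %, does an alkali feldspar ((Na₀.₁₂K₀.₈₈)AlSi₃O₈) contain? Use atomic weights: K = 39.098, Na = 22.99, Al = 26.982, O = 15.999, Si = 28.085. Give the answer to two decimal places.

Molar mass of (Na₀.₁₂K₀.₈₈)AlSi₃O₈: 0.12*22.99 + 0.88*39.098 + 1*26.982 + 3*28.085 + 8*15.999 = 276.394 g/mol.
Mass of Al per formula unit: 1 × 26.982 = 26.982 g.
Weight fraction Al = 26.982 / 276.394 = 0.0976.

9.76 mass %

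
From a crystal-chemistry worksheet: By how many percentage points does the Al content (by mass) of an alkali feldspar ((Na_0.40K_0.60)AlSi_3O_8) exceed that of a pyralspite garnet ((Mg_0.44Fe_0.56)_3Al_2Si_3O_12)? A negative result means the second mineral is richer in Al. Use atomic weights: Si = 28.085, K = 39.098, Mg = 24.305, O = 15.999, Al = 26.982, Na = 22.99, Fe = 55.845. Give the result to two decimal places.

Al in (Na_0.40K_0.60)AlSi_3O_8: molar mass 271.884 g/mol; 1×26.982 = 26.982 g → 9.92 wt%.
Al in (Mg_0.44Fe_0.56)_3Al_2Si_3O_12: molar mass 456.109 g/mol; 2×26.982 = 53.964 g → 11.83 wt%.
Difference = 9.92 − 11.83 = -1.91 percentage points.

-1.91 percentage points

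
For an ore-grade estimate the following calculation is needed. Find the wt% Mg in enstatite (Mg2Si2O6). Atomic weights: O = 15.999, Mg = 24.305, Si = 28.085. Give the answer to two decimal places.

M(Mg2Si2O6) = 200.774 g/mol.
Mg contributes 2 × 24.305 = 48.610 g per mole.
48.610/200.774 = 0.2421 → 24.21%.

24.21 weight percent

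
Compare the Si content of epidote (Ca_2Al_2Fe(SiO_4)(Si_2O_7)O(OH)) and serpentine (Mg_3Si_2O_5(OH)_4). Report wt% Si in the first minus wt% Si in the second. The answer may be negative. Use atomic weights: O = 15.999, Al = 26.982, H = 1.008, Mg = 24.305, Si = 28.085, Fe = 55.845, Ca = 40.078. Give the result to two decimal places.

-2.83 percentage points

Si in Ca_2Al_2Fe(SiO_4)(Si_2O_7)O(OH): molar mass 483.215 g/mol; 3×28.085 = 84.255 g → 17.44 wt%.
Si in Mg_3Si_2O_5(OH)_4: molar mass 277.108 g/mol; 2×28.085 = 56.170 g → 20.27 wt%.
Difference = 17.44 − 20.27 = -2.83 percentage points.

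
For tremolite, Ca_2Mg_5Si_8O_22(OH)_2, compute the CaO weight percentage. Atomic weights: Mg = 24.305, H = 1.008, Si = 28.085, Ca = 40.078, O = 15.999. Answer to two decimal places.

M(Ca_2Mg_5Si_8O_22(OH)_2) = 812.353 g/mol; M(CaO) = 56.077 g/mol.
Moles CaO per formula unit = 2 Ca ÷ 1 = 2.0000.
CaO fraction = (2.0000 × 56.077) / 812.353 = 112.154/812.353 = 0.1381.

13.81 wt%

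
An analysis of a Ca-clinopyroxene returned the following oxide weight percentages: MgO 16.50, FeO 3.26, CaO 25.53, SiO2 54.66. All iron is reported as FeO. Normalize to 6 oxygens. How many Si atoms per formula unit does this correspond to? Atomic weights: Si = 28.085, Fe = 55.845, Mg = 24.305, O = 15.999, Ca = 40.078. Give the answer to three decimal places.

2.000 Si apfu

MgO: 16.50/40.304 = 0.40939 mol → 0.40939 mol Mg, 0.40939 mol O.
FeO: 3.26/71.844 = 0.04538 mol → 0.04538 mol Fe, 0.04538 mol O.
CaO: 25.53/56.077 = 0.45527 mol → 0.45527 mol Ca, 0.45527 mol O.
SiO2: 54.66/60.083 = 0.90974 mol → 0.90974 mol Si, 1.81948 mol O.
Total oxygen = 2.72952 mol. Normalization factor = 6/2.72952 = 2.19819.
Si per 6 O = 0.90974 × 2.19819 = 2.000.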